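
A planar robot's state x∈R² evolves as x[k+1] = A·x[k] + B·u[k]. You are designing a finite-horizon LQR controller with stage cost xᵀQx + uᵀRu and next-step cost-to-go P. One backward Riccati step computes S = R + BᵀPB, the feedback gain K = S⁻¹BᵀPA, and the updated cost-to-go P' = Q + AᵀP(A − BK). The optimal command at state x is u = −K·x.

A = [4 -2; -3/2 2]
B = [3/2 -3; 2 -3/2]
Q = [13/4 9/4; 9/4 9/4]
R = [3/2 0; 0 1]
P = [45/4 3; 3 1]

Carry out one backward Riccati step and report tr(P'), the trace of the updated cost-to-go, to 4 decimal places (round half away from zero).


BᵀP = [22.8750 6.5000; -38.2500 -10.5000]
S = R + BᵀPB = [3/2 0; 0 1] + [47.3125 -78.3750; -78.3750 130.5000] = [48.8125 -78.3750; -78.3750 131.5000]
BᵀPA = [81.7500 -32.7500; -137.2500 55.5000]
K = S⁻¹·BᵀPA = [-0.0248 0.1564; -1.0585 0.5152]
A−BK = [0.8617 -0.6888; -3.0382 2.4601]
AᵀP(A−BK) = [2.9973 -2.0651; -2.0651 1.5247]
P' = Q + AᵀP(A−BK) = [6.2473 0.1849; 0.1849 3.7747]
tr(P') = 10.0220

10.0220


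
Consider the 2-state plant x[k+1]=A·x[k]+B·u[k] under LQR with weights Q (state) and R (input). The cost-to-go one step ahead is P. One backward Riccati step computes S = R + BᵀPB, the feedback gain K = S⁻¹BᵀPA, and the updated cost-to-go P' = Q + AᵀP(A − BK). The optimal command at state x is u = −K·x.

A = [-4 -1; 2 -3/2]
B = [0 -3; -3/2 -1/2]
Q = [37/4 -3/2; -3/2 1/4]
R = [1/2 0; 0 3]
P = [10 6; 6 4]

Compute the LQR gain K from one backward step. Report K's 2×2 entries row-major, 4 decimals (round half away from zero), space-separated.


BᵀP = [-9.0000 -6.0000; -33.0000 -20.0000]
S = R + BᵀPB = [1/2 0; 0 3] + [9.0000 30.0000; 30.0000 109.0000] = [9.5000 30.0000; 30.0000 112.0000]
BᵀPA = [24.0000 18.0000; 92.0000 63.0000]
K = S⁻¹·BᵀPA = [-0.4390 0.7683; 0.9390 0.3567]
A−BK = [-1.1829 0.0701; 1.8110 -0.1692]
AᵀP(A−BK) = [4.1463 0.7439; 0.7439 0.6982]
P' = Q + AᵀP(A−BK) = [13.3963 -0.7561; -0.7561 0.9482]
tr(P') = 14.3445

-0.4390 0.7683 0.9390 0.3567


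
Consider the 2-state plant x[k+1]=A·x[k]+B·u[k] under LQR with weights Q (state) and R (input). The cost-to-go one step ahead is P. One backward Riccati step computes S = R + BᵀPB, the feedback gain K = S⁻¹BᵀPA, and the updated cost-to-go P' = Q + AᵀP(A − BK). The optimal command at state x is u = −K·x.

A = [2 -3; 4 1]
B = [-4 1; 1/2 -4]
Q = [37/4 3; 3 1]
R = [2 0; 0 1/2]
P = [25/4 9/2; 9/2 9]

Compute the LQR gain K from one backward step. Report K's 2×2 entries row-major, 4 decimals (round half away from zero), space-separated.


-0.7562 0.6911 -1.0969 -0.1555

BᵀP = [-22.7500 -13.5000; -11.7500 -31.5000]
S = R + BᵀPB = [2 0; 0 1/2] + [84.2500 31.2500; 31.2500 114.2500] = [86.2500 31.2500; 31.2500 114.7500]
BᵀPA = [-99.5000 54.7500; -149.5000 3.7500]
K = S⁻¹·BᵀPA = [-0.7562 0.6911; -1.0969 -0.1555]
A−BK = [0.0721 -0.0799; -0.0095 0.0323]
AᵀP(A−BK) = [1.7724 -0.9849; -0.9849 0.9935]
P' = Q + AᵀP(A−BK) = [11.0224 2.0151; 2.0151 1.9935]
tr(P') = 13.0159


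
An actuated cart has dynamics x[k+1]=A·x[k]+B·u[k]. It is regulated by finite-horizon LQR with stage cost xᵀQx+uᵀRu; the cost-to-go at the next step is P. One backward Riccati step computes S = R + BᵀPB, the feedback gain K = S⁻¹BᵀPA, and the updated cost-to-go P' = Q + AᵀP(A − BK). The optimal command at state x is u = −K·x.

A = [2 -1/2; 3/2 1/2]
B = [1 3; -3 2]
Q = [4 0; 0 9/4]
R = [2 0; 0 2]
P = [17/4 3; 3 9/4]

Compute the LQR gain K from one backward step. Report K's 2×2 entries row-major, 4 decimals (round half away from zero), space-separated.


-0.1325 -0.0575 0.6436 -0.0455

BᵀP = [-4.7500 -3.7500; 18.7500 13.5000]
S = R + BᵀPB = [2 0; 0 2] + [6.5000 -21.7500; -21.7500 83.2500] = [8.5000 -21.7500; -21.7500 85.2500]
BᵀPA = [-15.1250 0.5000; 57.7500 -2.6250]
K = S⁻¹·BᵀPA = [-0.1325 -0.0575; 0.6436 -0.0455]
A−BK = [0.2017 -0.3061; -0.1848 0.4184]
AᵀP(A−BK) = [0.8897 -0.0568; -0.0568 0.0344]
P' = Q + AᵀP(A−BK) = [4.8897 -0.0568; -0.0568 2.2844]
tr(P') = 7.1741


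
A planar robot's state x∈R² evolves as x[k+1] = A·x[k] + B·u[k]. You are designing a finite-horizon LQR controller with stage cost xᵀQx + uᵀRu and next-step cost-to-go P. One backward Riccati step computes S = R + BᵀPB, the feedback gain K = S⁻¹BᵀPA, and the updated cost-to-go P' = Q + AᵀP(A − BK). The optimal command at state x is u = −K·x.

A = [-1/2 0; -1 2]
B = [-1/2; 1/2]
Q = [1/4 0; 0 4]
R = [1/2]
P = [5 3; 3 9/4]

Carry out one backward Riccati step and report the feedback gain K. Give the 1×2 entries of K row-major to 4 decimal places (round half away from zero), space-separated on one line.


BᵀP = [-1.0000 -0.3750]
S = R + BᵀPB = [1/2] + [0.3125] = [0.8125]
BᵀPA = [0.8750 -0.7500]
K = S⁻¹·BᵀPA = [1.0769 -0.9231]
A−BK = [0.0385 -0.4615; -1.5385 2.4615]
AᵀP(A−BK) = [5.5577 -6.6923; -6.6923 8.3077]
P' = Q + AᵀP(A−BK) = [5.8077 -6.6923; -6.6923 12.3077]
tr(P') = 18.1154

1.0769 -0.9231


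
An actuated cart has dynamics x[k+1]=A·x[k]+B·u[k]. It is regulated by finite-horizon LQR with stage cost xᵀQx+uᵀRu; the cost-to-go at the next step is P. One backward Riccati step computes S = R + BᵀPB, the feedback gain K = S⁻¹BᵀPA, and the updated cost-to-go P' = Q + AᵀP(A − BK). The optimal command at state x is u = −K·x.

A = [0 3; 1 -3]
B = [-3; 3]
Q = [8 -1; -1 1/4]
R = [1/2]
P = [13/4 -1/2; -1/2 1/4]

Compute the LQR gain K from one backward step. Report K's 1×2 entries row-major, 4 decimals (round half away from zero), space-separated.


BᵀP = [-11.2500 2.2500]
S = R + BᵀPB = [1/2] + [40.5000] = [41.0000]
BᵀPA = [2.2500 -40.5000]
K = S⁻¹·BᵀPA = [0.0549 -0.9878]
A−BK = [0.1646 0.0366; 0.8354 -0.0366]
AᵀP(A−BK) = [0.1265 -0.0274; -0.0274 0.4939]
P' = Q + AᵀP(A−BK) = [8.1265 -1.0274; -1.0274 0.7439]
tr(P') = 8.8704

0.0549 -0.9878


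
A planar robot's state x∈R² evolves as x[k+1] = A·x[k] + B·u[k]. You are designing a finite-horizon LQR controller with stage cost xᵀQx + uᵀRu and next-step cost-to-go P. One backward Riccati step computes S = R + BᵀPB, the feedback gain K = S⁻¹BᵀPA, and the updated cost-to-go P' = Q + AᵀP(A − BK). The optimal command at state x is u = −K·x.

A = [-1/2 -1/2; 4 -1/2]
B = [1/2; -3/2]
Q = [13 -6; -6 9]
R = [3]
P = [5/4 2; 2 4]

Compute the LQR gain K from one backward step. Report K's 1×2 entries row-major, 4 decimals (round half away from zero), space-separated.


BᵀP = [-2.3750 -5.0000]
S = R + BᵀPB = [3] + [6.3125] = [9.3125]
BᵀPA = [-18.8125 3.6875]
K = S⁻¹·BᵀPA = [-2.0201 0.3960]
A−BK = [0.5101 -0.6980; 0.9698 0.0940]
AᵀP(A−BK) = [18.3087 -3.7383; -3.7383 0.8523]
P' = Q + AᵀP(A−BK) = [31.3087 -9.7383; -9.7383 9.8523]
tr(P') = 41.1611

-2.0201 0.3960


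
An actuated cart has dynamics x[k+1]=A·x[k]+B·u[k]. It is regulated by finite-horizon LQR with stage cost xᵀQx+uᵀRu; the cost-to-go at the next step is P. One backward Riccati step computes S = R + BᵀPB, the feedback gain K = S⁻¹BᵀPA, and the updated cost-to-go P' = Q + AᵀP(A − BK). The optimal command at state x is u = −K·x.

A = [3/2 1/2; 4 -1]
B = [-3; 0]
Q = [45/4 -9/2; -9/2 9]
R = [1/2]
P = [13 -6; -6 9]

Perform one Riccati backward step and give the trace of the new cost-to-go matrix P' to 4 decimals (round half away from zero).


126.2309

BᵀP = [-39.0000 18.0000]
S = R + BᵀPB = [1/2] + [117.0000] = [117.5000]
BᵀPA = [13.5000 -37.5000]
K = S⁻¹·BᵀPA = [0.1149 -0.3191]
A−BK = [1.8447 -0.4574; 4.0000 -1.0000]
AᵀP(A−BK) = [99.6989 -24.9415; -24.9415 6.2819]
P' = Q + AᵀP(A−BK) = [110.9489 -29.4415; -29.4415 15.2819]
tr(P') = 126.2309


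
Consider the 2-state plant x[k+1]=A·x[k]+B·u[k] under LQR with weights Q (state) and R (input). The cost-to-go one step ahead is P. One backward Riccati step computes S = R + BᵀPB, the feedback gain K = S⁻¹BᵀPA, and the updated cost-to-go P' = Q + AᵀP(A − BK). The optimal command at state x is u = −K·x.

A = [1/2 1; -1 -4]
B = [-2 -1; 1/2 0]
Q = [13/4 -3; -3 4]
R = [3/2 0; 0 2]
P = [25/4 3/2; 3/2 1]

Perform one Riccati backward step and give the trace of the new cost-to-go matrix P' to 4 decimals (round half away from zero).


17.7975

BᵀP = [-11.7500 -2.5000; -6.2500 -1.5000]
S = R + BᵀPB = [3/2 0; 0 2] + [22.2500 11.7500; 11.7500 6.2500] = [23.7500 11.7500; 11.7500 8.2500]
BᵀPA = [-3.3750 -1.7500; -1.6250 -0.2500]
K = S⁻¹·BᵀPA = [-0.1512 -0.1987; 0.0184 0.2527]
A−BK = [0.2160 0.8553; -0.9244 -3.9006]
AᵀP(A−BK) = [0.5821 2.3650; 2.3650 9.9654]
P' = Q + AᵀP(A−BK) = [3.8321 -0.6350; -0.6350 13.9654]
tr(P') = 17.7975


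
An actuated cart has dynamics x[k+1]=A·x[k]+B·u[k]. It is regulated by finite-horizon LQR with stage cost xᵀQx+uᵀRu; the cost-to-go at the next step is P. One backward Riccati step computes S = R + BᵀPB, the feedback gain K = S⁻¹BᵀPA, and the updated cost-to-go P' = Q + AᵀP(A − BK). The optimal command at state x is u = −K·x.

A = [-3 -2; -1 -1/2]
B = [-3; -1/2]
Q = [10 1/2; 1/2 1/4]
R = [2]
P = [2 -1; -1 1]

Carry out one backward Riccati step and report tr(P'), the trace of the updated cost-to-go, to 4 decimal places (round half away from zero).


12.6268

BᵀP = [-5.5000 2.5000]
S = R + BᵀPB = [2] + [15.2500] = [17.2500]
BᵀPA = [14.0000 9.7500]
K = S⁻¹·BᵀPA = [0.8116 0.5652]
A−BK = [-0.5652 -0.3043; -0.5942 -0.2174]
AᵀP(A−BK) = [1.6377 1.0870; 1.0870 0.7391]
P' = Q + AᵀP(A−BK) = [11.6377 1.5870; 1.5870 0.9891]
tr(P') = 12.6268


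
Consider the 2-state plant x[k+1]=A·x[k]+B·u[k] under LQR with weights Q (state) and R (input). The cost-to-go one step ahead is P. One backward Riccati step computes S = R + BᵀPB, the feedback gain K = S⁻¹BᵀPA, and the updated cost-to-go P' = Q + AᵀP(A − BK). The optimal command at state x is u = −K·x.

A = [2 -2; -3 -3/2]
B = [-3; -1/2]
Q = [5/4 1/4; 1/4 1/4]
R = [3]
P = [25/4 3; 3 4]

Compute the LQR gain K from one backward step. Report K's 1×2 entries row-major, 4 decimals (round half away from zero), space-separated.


BᵀP = [-20.2500 -11.0000]
S = R + BᵀPB = [3] + [66.2500] = [69.2500]
BᵀPA = [-7.5000 57.0000]
K = S⁻¹·BᵀPA = [-0.1083 0.8231]
A−BK = [1.6751 0.4693; -3.0542 -1.0884]
AᵀP(A−BK) = [24.1877 8.1733; 8.1733 5.0830]
P' = Q + AᵀP(A−BK) = [25.4377 8.4233; 8.4233 5.3330]
tr(P') = 30.7708

-0.1083 0.8231


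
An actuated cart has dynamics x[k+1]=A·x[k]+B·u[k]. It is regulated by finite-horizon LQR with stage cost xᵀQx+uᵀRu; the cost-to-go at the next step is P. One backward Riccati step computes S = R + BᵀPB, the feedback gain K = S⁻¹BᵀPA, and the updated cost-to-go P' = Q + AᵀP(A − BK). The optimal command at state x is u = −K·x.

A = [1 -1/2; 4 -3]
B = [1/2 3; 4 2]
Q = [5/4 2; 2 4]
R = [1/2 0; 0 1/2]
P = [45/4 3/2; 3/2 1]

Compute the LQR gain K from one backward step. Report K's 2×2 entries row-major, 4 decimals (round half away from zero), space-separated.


BᵀP = [11.6250 4.7500; 36.7500 6.5000]
S = R + BᵀPB = [1/2 0; 0 1/2] + [24.8125 44.3750; 44.3750 123.2500] = [25.3125 44.3750; 44.3750 123.7500]
BᵀPA = [30.6250 -20.0625; 62.7500 -37.8750]
K = S⁻¹·BᵀPA = [0.8642 -0.6895; 0.1972 -0.0588]
A−BK = [-0.0236 0.0212; 0.1488 -0.1245]
AᵀP(A−BK) = [0.4107 -0.3187; -0.3187 0.2520]
P' = Q + AᵀP(A−BK) = [1.6607 1.6813; 1.6813 4.2520]
tr(P') = 5.9128

0.8642 -0.6895 0.1972 -0.0588


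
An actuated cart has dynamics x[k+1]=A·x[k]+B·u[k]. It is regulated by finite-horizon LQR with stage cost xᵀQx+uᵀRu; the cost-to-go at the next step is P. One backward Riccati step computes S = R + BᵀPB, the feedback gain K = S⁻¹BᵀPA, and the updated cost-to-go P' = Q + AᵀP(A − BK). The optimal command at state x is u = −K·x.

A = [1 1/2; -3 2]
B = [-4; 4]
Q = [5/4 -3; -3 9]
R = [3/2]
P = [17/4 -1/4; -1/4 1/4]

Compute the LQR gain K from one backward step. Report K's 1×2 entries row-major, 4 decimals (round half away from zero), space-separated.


-0.2945 -0.0613

BᵀP = [-18.0000 2.0000]
S = R + BᵀPB = [3/2] + [80.0000] = [81.5000]
BᵀPA = [-24.0000 -5.0000]
K = S⁻¹·BᵀPA = [-0.2945 -0.0613]
A−BK = [-0.1779 0.2546; -1.8221 2.2454]
AᵀP(A−BK) = [0.9325 -0.9724; -0.9724 1.2558]
P' = Q + AᵀP(A−BK) = [2.1825 -3.9724; -3.9724 10.2558]
tr(P') = 12.4383


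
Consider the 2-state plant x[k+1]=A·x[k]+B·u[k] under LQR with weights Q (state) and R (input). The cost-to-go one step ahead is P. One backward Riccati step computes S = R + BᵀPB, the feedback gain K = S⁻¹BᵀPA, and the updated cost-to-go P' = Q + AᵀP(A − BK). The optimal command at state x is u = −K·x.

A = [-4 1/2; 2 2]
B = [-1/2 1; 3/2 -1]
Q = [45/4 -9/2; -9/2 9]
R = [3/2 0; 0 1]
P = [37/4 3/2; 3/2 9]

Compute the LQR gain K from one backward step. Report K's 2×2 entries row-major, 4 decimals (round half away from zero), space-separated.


BᵀP = [-2.3750 12.7500; 7.7500 -7.5000]
S = R + BᵀPB = [3/2 0; 0 1] + [20.3125 -15.1250; -15.1250 15.2500] = [21.8125 -15.1250; -15.1250 16.2500]
BᵀPA = [35.0000 24.3125; -46.0000 -11.1250]
K = S⁻¹·BᵀPA = [-1.0104 1.8046; -3.7713 0.9950]
A−BK = [-0.7340 0.4073; -0.2556 0.2882]
AᵀP(A−BK) = [21.8876 -10.3889; -10.3889 8.5085]
P' = Q + AᵀP(A−BK) = [33.1376 -14.8889; -14.8889 17.5085]
tr(P') = 50.6461

-1.0104 1.8046 -3.7713 0.9950


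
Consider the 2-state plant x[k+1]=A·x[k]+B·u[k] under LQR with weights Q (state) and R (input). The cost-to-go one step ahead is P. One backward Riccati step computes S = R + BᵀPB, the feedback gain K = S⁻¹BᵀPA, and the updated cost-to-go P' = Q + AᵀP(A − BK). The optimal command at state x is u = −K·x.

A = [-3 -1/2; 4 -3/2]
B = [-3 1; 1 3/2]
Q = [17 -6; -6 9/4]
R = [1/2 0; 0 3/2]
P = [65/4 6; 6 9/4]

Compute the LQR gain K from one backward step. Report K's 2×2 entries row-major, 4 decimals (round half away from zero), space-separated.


0.6023 0.3161 0.0423 -0.1397

BᵀP = [-42.7500 -15.7500; 25.2500 9.3750]
S = R + BᵀPB = [1/2 0; 0 3/2] + [112.5000 -66.3750; -66.3750 39.3125] = [113.0000 -66.3750; -66.3750 40.8125]
BᵀPA = [65.2500 45.0000; -38.2500 -26.6875]
K = S⁻¹·BᵀPA = [0.6023 0.3161; 0.0423 -0.1397]
A−BK = [-1.2355 0.5882; 3.3343 -1.6065]
AᵀP(A−BK) = [0.5692 -0.0987; -0.0987 0.1690]
P' = Q + AᵀP(A−BK) = [17.5692 -6.0987; -6.0987 2.4190]
tr(P') = 19.9882


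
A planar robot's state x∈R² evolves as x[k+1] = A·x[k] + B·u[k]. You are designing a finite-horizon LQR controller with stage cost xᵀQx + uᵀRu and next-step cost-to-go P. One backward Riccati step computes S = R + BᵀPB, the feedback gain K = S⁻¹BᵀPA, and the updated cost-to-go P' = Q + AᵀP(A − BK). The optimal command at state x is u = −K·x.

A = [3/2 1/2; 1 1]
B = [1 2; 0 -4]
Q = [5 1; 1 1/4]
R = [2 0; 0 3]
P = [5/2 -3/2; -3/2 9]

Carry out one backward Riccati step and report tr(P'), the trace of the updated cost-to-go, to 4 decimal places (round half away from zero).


10.2550

BᵀP = [2.5000 -1.5000; 11.0000 -39.0000]
S = R + BᵀPB = [2 0; 0 3] + [2.5000 11.0000; 11.0000 178.0000] = [4.5000 11.0000; 11.0000 181.0000]
BᵀPA = [2.2500 -0.2500; -22.5000 -33.5000]
K = S⁻¹·BᵀPA = [0.9441 0.4661; -0.1817 -0.2134]
A−BK = [0.9193 0.4607; 0.2733 0.1464]
AᵀP(A−BK) = [3.9128 2.0245; 2.0245 1.0923]
P' = Q + AᵀP(A−BK) = [8.9128 3.0245; 3.0245 1.3423]
tr(P') = 10.2550


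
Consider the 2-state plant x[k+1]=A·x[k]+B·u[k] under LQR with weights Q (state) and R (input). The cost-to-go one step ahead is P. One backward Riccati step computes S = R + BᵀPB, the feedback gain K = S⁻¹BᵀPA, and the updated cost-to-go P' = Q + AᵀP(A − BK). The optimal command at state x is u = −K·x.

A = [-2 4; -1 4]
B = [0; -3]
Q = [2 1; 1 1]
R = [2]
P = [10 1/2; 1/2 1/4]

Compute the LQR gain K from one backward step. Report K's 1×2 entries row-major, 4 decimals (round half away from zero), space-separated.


0.8824 -2.1176

BᵀP = [-1.5000 -0.7500]
S = R + BᵀPB = [2] + [2.2500] = [4.2500]
BᵀPA = [3.7500 -9.0000]
K = S⁻¹·BᵀPA = [0.8824 -2.1176]
A−BK = [-2.0000 4.0000; 1.6471 -2.3529]
AᵀP(A−BK) = [38.9412 -79.0588; -79.0588 160.9412]
P' = Q + AᵀP(A−BK) = [40.9412 -78.0588; -78.0588 161.9412]
tr(P') = 202.8824


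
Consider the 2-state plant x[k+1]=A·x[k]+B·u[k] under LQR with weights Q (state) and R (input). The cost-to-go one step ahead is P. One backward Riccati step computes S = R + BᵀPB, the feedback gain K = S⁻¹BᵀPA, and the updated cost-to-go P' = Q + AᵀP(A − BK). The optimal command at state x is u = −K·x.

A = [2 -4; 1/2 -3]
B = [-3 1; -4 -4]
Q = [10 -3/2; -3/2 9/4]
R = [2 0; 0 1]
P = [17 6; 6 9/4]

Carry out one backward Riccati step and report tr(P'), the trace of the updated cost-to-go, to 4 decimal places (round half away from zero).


BᵀP = [-75.0000 -27.0000; -7.0000 -3.0000]
S = R + BᵀPB = [2 0; 0 1] + [333.0000 33.0000; 33.0000 5.0000] = [335.0000 33.0000; 33.0000 6.0000]
BᵀPA = [-163.5000 381.0000; -15.5000 37.0000]
K = S⁻¹·BᵀPA = [-0.5098 1.1564; 0.2204 -0.1933]
A−BK = [0.2503 -0.3377; -0.6574 0.8523]
AᵀP(A−BK) = [0.6312 -1.3071; -1.3071 2.8309]
P' = Q + AᵀP(A−BK) = [10.6312 -2.8071; -2.8071 5.0809]
tr(P') = 15.7121

15.7121


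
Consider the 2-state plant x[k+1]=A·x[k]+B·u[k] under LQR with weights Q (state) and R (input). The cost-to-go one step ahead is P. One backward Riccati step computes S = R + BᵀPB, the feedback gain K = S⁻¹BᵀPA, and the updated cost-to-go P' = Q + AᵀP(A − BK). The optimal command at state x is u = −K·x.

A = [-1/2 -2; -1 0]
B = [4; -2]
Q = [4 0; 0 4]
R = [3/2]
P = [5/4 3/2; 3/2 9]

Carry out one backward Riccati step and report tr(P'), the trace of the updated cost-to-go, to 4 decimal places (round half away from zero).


19.7229

BᵀP = [2.0000 -12.0000]
S = R + BᵀPB = [3/2] + [32.0000] = [33.5000]
BᵀPA = [11.0000 -4.0000]
K = S⁻¹·BᵀPA = [0.3284 -0.1194]
A−BK = [-1.8134 -1.5224; -0.3433 -0.2388]
AᵀP(A−BK) = [7.2006 5.5634; 5.5634 4.5224]
P' = Q + AᵀP(A−BK) = [11.2006 5.5634; 5.5634 8.5224]
tr(P') = 19.7229


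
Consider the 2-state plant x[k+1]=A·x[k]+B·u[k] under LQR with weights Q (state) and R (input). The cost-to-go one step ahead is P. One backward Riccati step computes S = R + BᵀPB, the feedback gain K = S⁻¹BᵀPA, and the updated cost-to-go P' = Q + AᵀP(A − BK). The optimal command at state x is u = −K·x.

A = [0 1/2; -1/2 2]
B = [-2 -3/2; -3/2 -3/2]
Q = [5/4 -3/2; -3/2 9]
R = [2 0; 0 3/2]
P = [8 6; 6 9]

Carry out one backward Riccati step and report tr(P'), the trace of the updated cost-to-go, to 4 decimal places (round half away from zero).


14.3955

BᵀP = [-25.0000 -25.5000; -21.0000 -22.5000]
S = R + BᵀPB = [2 0; 0 3/2] + [88.2500 75.7500; 75.7500 65.2500] = [90.2500 75.7500; 75.7500 66.7500]
BᵀPA = [12.7500 -63.5000; 11.2500 -55.5000]
K = S⁻¹·BᵀPA = [-0.0039 -0.1206; 0.1730 -0.6946]
A−BK = [0.2516 -0.7831; -0.2464 0.7772]
AᵀP(A−BK) = [0.3539 -1.1481; -1.1481 3.7916]
P' = Q + AᵀP(A−BK) = [1.6039 -2.6481; -2.6481 12.7916]
tr(P') = 14.3955


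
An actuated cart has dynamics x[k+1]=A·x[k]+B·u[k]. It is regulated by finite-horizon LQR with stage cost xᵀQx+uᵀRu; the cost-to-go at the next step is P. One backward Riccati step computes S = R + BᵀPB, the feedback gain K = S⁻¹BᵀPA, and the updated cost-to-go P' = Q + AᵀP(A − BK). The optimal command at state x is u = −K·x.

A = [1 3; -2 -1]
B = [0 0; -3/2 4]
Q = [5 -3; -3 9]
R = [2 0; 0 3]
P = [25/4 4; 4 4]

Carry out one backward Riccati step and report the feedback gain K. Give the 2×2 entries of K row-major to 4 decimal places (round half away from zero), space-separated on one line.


0.1118 -0.2236 -0.1988 0.3975

BᵀP = [-6.0000 -6.0000; 16.0000 16.0000]
S = R + BᵀPB = [2 0; 0 3] + [9.0000 -24.0000; -24.0000 64.0000] = [11.0000 -24.0000; -24.0000 67.0000]
BᵀPA = [6.0000 -12.0000; -16.0000 32.0000]
K = S⁻¹·BᵀPA = [0.1118 -0.2236; -0.1988 0.3975]
A−BK = [1.0000 3.0000; -1.0373 -2.9255]
AᵀP(A−BK) = [2.3991 6.4519; 6.4519 20.8463]
P' = Q + AᵀP(A−BK) = [7.3991 3.4519; 3.4519 29.8463]
tr(P') = 37.2453


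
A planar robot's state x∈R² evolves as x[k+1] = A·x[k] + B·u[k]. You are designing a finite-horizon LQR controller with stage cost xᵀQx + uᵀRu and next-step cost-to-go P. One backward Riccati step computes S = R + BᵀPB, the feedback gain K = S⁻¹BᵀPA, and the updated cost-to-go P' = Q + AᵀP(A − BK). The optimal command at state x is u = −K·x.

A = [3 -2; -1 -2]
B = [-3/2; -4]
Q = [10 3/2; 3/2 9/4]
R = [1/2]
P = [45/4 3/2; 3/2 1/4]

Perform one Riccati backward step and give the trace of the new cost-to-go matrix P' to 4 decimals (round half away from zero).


BᵀP = [-22.8750 -3.2500]
S = R + BᵀPB = [1/2] + [47.3125] = [47.8125]
BᵀPA = [-65.3750 52.2500]
K = S⁻¹·BᵀPA = [-1.3673 1.0928]
A−BK = [0.9490 -0.3608; -6.4693 2.3712]
AᵀP(A−BK) = [3.1114 -1.5575; -1.5575 0.9007]
P' = Q + AᵀP(A−BK) = [13.1114 -0.0575; -0.0575 3.1507]
tr(P') = 16.2621

16.2621


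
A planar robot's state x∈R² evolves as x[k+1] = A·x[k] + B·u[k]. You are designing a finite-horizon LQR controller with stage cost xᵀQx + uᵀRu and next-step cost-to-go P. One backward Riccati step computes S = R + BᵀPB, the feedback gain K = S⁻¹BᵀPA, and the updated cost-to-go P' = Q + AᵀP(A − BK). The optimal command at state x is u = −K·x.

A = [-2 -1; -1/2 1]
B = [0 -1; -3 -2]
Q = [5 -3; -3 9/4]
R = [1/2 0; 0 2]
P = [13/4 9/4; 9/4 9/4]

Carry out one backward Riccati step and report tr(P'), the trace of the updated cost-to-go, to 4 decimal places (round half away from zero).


BᵀP = [-6.7500 -6.7500; -7.7500 -6.7500]
S = R + BᵀPB = [1/2 0; 0 2] + [20.2500 20.2500; 20.2500 21.2500] = [20.7500 20.2500; 20.2500 23.2500]
BᵀPA = [16.8750 0.0000; 18.8750 1.0000]
K = S⁻¹·BᵀPA = [0.1399 -0.2798; 0.6900 0.2867]
A−BK = [-1.3100 -0.7133; 1.2997 0.7340]
AᵀP(A−BK) = [2.6783 1.3100; 1.3100 0.7133]
P' = Q + AᵀP(A−BK) = [7.6783 -1.6900; -1.6900 2.9633]
tr(P') = 10.6416

10.6416


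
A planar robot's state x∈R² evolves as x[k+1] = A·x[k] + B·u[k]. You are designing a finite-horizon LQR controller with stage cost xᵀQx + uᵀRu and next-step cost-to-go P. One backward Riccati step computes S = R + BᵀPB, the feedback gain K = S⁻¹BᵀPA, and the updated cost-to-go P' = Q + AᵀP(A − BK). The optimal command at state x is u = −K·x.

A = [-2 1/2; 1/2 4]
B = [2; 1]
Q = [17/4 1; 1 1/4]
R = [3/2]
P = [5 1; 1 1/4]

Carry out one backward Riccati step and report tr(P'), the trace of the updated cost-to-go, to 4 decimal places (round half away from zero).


6.7245

BᵀP = [11.0000 2.2500]
S = R + BᵀPB = [3/2] + [24.2500] = [25.7500]
BᵀPA = [-20.8750 14.5000]
K = S⁻¹·BᵀPA = [-0.8107 0.5631]
A−BK = [-0.3786 -0.6262; 1.3107 3.4369]
AᵀP(A−BK) = [1.1396 -0.4951; -0.4951 1.0850]
P' = Q + AᵀP(A−BK) = [5.3896 0.5049; 0.5049 1.3350]
tr(P') = 6.7245


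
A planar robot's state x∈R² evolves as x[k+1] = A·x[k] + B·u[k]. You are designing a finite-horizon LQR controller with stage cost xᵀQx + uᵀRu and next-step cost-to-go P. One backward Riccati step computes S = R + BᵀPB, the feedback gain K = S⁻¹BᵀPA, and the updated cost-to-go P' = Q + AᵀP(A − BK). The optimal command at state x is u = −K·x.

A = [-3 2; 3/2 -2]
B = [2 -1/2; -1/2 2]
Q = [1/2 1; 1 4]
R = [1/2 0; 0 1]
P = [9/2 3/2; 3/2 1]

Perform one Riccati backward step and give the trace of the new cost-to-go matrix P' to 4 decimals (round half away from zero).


6.2764

BᵀP = [8.2500 2.5000; 0.7500 1.2500]
S = R + BᵀPB = [1/2 0; 0 1] + [15.2500 0.8750; 0.8750 2.1250] = [15.7500 0.8750; 0.8750 3.1250]
BᵀPA = [-21.0000 11.5000; -0.3750 -1.0000]
K = S⁻¹·BᵀPA = [-1.3476 0.7598; 0.2573 -0.5327]
A−BK = [-0.1761 0.2141; 0.3115 -0.5547]
AᵀP(A−BK) = [1.0463 -0.7449; -0.7449 0.7301]
P' = Q + AᵀP(A−BK) = [1.5463 0.2551; 0.2551 4.7301]
tr(P') = 6.2764


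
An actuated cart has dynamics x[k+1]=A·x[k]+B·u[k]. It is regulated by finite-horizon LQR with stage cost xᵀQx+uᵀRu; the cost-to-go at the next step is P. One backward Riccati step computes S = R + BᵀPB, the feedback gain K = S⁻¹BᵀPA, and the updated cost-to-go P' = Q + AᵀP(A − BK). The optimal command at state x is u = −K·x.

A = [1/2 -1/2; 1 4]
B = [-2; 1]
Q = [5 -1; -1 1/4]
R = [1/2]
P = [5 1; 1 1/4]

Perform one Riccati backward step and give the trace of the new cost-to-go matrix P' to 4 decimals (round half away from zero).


6.2948

BᵀP = [-9.0000 -1.7500]
S = R + BᵀPB = [1/2] + [16.2500] = [16.7500]
BᵀPA = [-6.2500 -2.5000]
K = S⁻¹·BᵀPA = [-0.3731 -0.1493]
A−BK = [-0.2463 -0.7985; 1.3731 4.1493]
AᵀP(A−BK) = [0.1679 0.3172; 0.3172 0.8769]
P' = Q + AᵀP(A−BK) = [5.1679 -0.6828; -0.6828 1.1269]
tr(P') = 6.2948


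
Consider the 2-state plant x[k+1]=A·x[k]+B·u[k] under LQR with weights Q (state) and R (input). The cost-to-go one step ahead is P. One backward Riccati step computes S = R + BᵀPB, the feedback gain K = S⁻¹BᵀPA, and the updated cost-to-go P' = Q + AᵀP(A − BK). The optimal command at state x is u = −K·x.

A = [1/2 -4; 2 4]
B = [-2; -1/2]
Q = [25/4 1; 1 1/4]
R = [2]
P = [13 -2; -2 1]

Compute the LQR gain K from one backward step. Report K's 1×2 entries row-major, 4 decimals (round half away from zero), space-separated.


BᵀP = [-25.0000 3.5000]
S = R + BᵀPB = [2] + [48.2500] = [50.2500]
BᵀPA = [-5.5000 114.0000]
K = S⁻¹·BᵀPA = [-0.1095 2.2687]
A−BK = [0.2811 0.5373; 1.9453 5.1343]
AᵀP(A−BK) = [2.6480 6.4776; 6.4776 29.3731]
P' = Q + AᵀP(A−BK) = [8.8980 7.4776; 7.4776 29.6231]
tr(P') = 38.5211

-0.1095 2.2687


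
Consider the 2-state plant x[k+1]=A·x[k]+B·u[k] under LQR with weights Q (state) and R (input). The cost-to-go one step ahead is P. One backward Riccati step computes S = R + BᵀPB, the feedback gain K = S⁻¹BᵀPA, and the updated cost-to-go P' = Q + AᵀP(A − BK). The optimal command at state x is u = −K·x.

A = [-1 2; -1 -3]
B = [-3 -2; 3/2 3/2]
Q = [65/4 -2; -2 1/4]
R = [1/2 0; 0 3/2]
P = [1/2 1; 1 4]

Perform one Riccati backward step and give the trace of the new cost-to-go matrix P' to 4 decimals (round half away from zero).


BᵀP = [0.0000 3.0000; 0.5000 4.0000]
S = R + BᵀPB = [1/2 0; 0 3/2] + [4.5000 4.5000; 4.5000 5.0000] = [5.0000 4.5000; 4.5000 6.5000]
BᵀPA = [-3.0000 -9.0000; -4.5000 -11.0000]
K = S⁻¹·BᵀPA = [0.0612 -0.7347; -0.7347 -1.1837]
A−BK = [-2.2857 -2.5714; 0.0102 -0.1224]
AᵀP(A−BK) = [3.3776 4.4694; 4.4694 6.3673]
P' = Q + AᵀP(A−BK) = [19.6276 2.4694; 2.4694 6.6173]
tr(P') = 26.2449

26.2449


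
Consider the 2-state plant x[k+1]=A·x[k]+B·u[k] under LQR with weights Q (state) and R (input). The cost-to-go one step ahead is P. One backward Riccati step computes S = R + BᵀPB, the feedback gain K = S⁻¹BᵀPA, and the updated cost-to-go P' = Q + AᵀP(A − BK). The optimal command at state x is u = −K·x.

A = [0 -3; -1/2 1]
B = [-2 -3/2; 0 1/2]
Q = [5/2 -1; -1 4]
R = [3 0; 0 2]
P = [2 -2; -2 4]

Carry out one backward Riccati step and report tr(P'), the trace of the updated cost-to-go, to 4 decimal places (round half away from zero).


BᵀP = [-4.0000 4.0000; -4.0000 5.0000]
S = R + BᵀPB = [3 0; 0 2] + [8.0000 8.0000; 8.0000 8.5000] = [11.0000 8.0000; 8.0000 10.5000]
BᵀPA = [-2.0000 16.0000; -2.5000 17.0000]
K = S⁻¹·BᵀPA = [-0.0194 0.6214; -0.2233 1.1456]
A−BK = [-0.3738 -0.0388; -0.3883 0.4272]
AᵀP(A−BK) = [0.4029 -0.8932; -0.8932 4.5825]
P' = Q + AᵀP(A−BK) = [2.9029 -1.8932; -1.8932 8.5825]
tr(P') = 11.4854

11.4854


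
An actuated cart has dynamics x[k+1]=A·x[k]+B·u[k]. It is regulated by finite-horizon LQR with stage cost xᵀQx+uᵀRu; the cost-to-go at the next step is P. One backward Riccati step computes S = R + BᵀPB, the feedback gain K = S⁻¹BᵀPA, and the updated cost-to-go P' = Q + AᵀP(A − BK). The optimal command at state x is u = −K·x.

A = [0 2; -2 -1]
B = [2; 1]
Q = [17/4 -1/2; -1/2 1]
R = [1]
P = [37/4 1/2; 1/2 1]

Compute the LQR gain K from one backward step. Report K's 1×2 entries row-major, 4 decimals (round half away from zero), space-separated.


BᵀP = [19.0000 2.0000]
S = R + BᵀPB = [1] + [40.0000] = [41.0000]
BᵀPA = [-4.0000 36.0000]
K = S⁻¹·BᵀPA = [-0.0976 0.8780]
A−BK = [0.1951 0.2439; -1.9024 -1.8780]
AᵀP(A−BK) = [3.6098 3.5122; 3.5122 4.3902]
P' = Q + AᵀP(A−BK) = [7.8598 3.0122; 3.0122 5.3902]
tr(P') = 13.2500

-0.0976 0.8780


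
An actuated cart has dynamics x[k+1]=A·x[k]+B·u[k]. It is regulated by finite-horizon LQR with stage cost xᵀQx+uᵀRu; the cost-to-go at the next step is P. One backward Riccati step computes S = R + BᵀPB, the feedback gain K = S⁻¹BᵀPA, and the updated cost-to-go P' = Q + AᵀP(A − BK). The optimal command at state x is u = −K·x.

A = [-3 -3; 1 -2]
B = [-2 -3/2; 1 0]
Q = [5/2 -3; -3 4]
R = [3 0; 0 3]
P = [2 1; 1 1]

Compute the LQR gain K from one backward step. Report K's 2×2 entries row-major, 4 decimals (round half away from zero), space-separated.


0.6604 0.7170 0.6038 1.1698

BᵀP = [-3.0000 -1.0000; -3.0000 -1.5000]
S = R + BᵀPB = [3 0; 0 3] + [5.0000 4.5000; 4.5000 4.5000] = [8.0000 4.5000; 4.5000 7.5000]
BᵀPA = [8.0000 11.0000; 7.5000 12.0000]
K = S⁻¹·BᵀPA = [0.6604 0.7170; 0.6038 1.1698]
A−BK = [-0.7736 0.1887; 0.3396 -2.7170]
AᵀP(A−BK) = [3.1887 4.4906; 4.4906 12.0755]
P' = Q + AᵀP(A−BK) = [5.6887 1.4906; 1.4906 16.0755]
tr(P') = 21.7642


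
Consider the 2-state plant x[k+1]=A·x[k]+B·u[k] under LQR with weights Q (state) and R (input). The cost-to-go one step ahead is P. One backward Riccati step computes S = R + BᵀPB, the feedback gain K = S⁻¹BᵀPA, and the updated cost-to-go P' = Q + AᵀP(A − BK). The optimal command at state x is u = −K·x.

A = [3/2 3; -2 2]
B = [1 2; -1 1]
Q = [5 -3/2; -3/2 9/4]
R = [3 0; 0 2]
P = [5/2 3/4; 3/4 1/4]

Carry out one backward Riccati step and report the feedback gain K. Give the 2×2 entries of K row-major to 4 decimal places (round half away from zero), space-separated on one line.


BᵀP = [1.7500 0.5000; 5.7500 1.7500]
S = R + BᵀPB = [3 0; 0 2] + [1.2500 4.0000; 4.0000 13.2500] = [4.2500 4.0000; 4.0000 15.2500]
BᵀPA = [1.6250 6.2500; 5.1250 20.7500]
K = S⁻¹·BᵀPA = [0.0877 0.2522; 0.3131 1.2945]
A−BK = [0.7862 0.1588; -2.2254 0.9577]
AᵀP(A−BK) = [0.3780 0.9558; 0.9558 4.0627]
P' = Q + AᵀP(A−BK) = [5.3780 -0.5442; -0.5442 6.3127]
tr(P') = 11.6908

0.0877 0.2522 0.3131 1.2945


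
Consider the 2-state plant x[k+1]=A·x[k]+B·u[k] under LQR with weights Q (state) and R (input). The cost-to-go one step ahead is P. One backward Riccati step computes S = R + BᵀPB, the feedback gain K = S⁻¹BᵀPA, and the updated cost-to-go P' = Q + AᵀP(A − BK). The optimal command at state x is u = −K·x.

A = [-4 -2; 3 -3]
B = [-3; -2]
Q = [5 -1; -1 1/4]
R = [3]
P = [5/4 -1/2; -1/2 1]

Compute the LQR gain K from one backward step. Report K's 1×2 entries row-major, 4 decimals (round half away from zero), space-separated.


BᵀP = [-2.7500 -0.5000]
S = R + BᵀPB = [3] + [9.2500] = [12.2500]
BᵀPA = [9.5000 7.0000]
K = S⁻¹·BᵀPA = [0.7755 0.5714]
A−BK = [-1.6735 -0.2857; 4.5510 -1.8571]
AᵀP(A−BK) = [33.6327 -7.4286; -7.4286 4.0000]
P' = Q + AᵀP(A−BK) = [38.6327 -8.4286; -8.4286 4.2500]
tr(P') = 42.8827

0.7755 0.5714


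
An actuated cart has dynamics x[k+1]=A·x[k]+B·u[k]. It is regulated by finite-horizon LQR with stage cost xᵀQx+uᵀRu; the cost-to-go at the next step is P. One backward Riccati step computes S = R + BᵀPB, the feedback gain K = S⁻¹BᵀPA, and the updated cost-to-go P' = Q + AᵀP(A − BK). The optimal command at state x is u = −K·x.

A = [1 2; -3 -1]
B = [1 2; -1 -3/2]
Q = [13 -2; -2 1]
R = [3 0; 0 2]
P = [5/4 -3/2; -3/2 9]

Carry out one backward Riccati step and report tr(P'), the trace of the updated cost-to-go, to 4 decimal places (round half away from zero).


BᵀP = [2.7500 -10.5000; 4.7500 -16.5000]
S = R + BᵀPB = [3 0; 0 2] + [13.2500 21.2500; 21.2500 34.2500] = [16.2500 21.2500; 21.2500 36.2500]
BᵀPA = [34.2500 16.0000; 54.2500 26.0000]
K = S⁻¹·BᵀPA = [0.6455 0.2000; 1.1182 0.6000]
A−BK = [-1.8818 0.6000; -0.6773 0.1000]
AᵀP(A−BK) = [8.4818 0.6000; 0.6000 1.2000]
P' = Q + AᵀP(A−BK) = [21.4818 -1.4000; -1.4000 2.2000]
tr(P') = 23.6818

23.6818


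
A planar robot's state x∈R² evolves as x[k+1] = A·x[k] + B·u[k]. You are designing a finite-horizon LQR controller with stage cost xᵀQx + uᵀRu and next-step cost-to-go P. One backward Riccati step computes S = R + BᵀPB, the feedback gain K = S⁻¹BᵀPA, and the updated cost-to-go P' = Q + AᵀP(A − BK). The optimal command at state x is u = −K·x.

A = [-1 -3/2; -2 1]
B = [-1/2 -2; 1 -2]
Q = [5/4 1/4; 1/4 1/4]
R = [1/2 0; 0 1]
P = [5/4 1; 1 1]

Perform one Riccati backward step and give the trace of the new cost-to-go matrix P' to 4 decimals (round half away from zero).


BᵀP = [0.3750 0.5000; -4.5000 -4.0000]
S = R + BᵀPB = [1/2 0; 0 1] + [0.3125 -1.7500; -1.7500 17.0000] = [0.8125 -1.7500; -1.7500 18.0000]
BᵀPA = [-1.3750 -0.0625; 12.5000 2.7500]
K = S⁻¹·BᵀPA = [-0.2486 0.3189; 0.6703 0.1838]
A−BK = [0.2162 -0.9730; -0.4108 1.0486]
AᵀP(A−BK) = [0.5297 0.0162; 0.0162 0.3270]
P' = Q + AᵀP(A−BK) = [1.7797 0.2662; 0.2662 0.5770]
tr(P') = 2.3568

2.3568


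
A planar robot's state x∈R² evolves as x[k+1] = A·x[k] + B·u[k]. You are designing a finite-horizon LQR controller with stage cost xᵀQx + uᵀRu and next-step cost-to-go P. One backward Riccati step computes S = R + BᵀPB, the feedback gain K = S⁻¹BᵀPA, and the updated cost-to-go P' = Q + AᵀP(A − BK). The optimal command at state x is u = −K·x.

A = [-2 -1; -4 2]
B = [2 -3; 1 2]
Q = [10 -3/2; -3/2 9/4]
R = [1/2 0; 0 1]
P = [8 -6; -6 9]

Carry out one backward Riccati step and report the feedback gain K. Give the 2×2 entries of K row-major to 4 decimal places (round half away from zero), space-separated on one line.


-2.1587 0.5301 -0.8271 0.7021

BᵀP = [10.0000 -3.0000; -36.0000 36.0000]
S = R + BᵀPB = [1/2 0; 0 1] + [17.0000 -36.0000; -36.0000 180.0000] = [17.5000 -36.0000; -36.0000 181.0000]
BᵀPA = [-8.0000 -16.0000; -72.0000 108.0000]
K = S⁻¹·BᵀPA = [-2.1587 0.5301; -0.8271 0.7021]
A−BK = [-0.1640 0.0462; -0.1870 0.0657]
AᵀP(A−BK) = [3.1761 -1.2076; -1.2076 0.6530]
P' = Q + AᵀP(A−BK) = [13.1761 -2.7076; -2.7076 2.9030]
tr(P') = 16.0790


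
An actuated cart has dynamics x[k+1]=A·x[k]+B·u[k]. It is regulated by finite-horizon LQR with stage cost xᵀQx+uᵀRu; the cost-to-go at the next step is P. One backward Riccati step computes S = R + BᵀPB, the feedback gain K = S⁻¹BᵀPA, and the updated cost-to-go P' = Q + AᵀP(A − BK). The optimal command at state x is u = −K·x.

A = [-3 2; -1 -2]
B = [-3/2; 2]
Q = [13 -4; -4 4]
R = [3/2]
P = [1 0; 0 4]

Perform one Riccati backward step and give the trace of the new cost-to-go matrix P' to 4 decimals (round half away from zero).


31.1013

BᵀP = [-1.5000 8.0000]
S = R + BᵀPB = [3/2] + [18.2500] = [19.7500]
BᵀPA = [-3.5000 -19.0000]
K = S⁻¹·BᵀPA = [-0.1772 -0.9620]
A−BK = [-3.2658 0.5570; -0.6456 -0.0759]
AᵀP(A−BK) = [12.3797 -1.3671; -1.3671 1.7215]
P' = Q + AᵀP(A−BK) = [25.3797 -5.3671; -5.3671 5.7215]
tr(P') = 31.1013


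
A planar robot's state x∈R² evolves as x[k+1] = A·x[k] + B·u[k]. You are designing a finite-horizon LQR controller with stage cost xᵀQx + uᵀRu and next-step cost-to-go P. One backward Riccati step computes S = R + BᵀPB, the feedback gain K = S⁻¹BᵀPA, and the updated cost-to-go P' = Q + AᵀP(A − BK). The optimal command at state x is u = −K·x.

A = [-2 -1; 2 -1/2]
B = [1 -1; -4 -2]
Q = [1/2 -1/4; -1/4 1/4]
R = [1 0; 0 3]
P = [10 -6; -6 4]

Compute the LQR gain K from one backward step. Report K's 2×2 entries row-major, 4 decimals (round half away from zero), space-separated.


-0.9320 -0.2039 0.2641 0.2078

BᵀP = [34.0000 -22.0000; 2.0000 -2.0000]
S = R + BᵀPB = [1 0; 0 3] + [122.0000 10.0000; 10.0000 2.0000] = [123.0000 10.0000; 10.0000 5.0000]
BᵀPA = [-112.0000 -23.0000; -8.0000 -1.0000]
K = S⁻¹·BᵀPA = [-0.9320 -0.2039; 0.2641 0.2078]
A−BK = [-0.8039 -0.5883; -1.2000 -0.9000]
AᵀP(A−BK) = [1.7243 0.8272; 0.8272 0.5184]
P' = Q + AᵀP(A−BK) = [2.2243 0.5772; 0.5772 0.7684]
tr(P') = 2.9927


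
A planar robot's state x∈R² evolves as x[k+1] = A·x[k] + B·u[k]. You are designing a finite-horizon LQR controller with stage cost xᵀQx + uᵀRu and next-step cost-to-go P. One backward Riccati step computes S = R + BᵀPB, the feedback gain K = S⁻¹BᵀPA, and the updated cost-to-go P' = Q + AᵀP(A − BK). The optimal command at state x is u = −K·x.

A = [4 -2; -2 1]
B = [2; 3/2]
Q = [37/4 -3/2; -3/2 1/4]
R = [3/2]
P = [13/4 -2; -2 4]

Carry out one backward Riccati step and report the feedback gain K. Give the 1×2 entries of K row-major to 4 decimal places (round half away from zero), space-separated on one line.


0.8696 -0.4348

BᵀP = [3.5000 2.0000]
S = R + BᵀPB = [3/2] + [10.0000] = [11.5000]
BᵀPA = [10.0000 -5.0000]
K = S⁻¹·BᵀPA = [0.8696 -0.4348]
A−BK = [2.2609 -1.1304; -3.3043 1.6522]
AᵀP(A−BK) = [91.3043 -45.6522; -45.6522 22.8261]
P' = Q + AᵀP(A−BK) = [100.5543 -47.1522; -47.1522 23.0761]
tr(P') = 123.6304


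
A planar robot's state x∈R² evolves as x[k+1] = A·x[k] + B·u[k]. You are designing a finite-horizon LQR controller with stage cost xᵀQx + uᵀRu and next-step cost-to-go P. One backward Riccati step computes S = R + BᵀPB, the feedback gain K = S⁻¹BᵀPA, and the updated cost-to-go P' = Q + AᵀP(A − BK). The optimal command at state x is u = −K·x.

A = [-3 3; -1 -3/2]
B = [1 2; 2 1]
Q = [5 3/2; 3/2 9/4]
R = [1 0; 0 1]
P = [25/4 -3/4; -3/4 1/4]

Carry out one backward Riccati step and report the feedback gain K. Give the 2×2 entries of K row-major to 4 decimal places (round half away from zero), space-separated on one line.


BᵀP = [4.7500 -0.2500; 11.7500 -1.2500]
S = R + BᵀPB = [1 0; 0 1] + [4.2500 9.2500; 9.2500 22.2500] = [5.2500 9.2500; 9.2500 23.2500]
BᵀPA = [-14.0000 14.6250; -34.0000 37.1250]
K = S⁻¹·BᵀPA = [-0.3014 -0.0925; -1.3425 1.6336]
A−BK = [-0.0137 -0.1747; 0.9452 -2.9486]
AᵀP(A−BK) = [2.1370 -2.7534; -2.7534 4.2688]
P' = Q + AᵀP(A−BK) = [7.1370 -1.2534; -1.2534 6.5188]
tr(P') = 13.6558

-0.3014 -0.0925 -1.3425 1.6336


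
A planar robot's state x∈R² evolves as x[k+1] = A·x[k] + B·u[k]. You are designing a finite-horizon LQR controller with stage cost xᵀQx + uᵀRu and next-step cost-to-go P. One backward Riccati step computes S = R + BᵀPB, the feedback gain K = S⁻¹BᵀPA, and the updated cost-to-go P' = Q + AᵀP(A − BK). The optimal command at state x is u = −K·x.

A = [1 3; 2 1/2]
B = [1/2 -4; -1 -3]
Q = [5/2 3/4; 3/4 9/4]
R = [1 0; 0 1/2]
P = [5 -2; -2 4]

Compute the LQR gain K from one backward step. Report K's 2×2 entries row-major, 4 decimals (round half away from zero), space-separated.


BᵀP = [4.5000 -5.0000; -14.0000 -4.0000]
S = R + BᵀPB = [1 0; 0 1/2] + [7.2500 -3.0000; -3.0000 68.0000] = [8.2500 -3.0000; -3.0000 68.5000]
BᵀPA = [-5.5000 11.0000; -22.0000 -44.0000]
K = S⁻¹·BᵀPA = [-0.7961 1.1176; -0.3560 -0.5934]
A−BK = [-0.0261 0.0677; 0.1358 -0.1626]
AᵀP(A−BK) = [0.7885 -0.9081; -0.9081 1.5977]
P' = Q + AᵀP(A−BK) = [3.2885 -0.1581; -0.1581 3.8477]
tr(P') = 7.1362

-0.7961 1.1176 -0.3560 -0.5934


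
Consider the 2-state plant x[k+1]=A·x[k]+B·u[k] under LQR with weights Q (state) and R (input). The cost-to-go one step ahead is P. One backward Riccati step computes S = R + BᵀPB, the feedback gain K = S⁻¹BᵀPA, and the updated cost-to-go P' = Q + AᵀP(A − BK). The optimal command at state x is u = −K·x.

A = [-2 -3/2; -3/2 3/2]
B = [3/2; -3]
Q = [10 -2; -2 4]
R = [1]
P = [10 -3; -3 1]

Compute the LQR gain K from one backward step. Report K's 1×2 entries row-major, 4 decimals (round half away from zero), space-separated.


-0.6176 -0.7941

BᵀP = [24.0000 -7.5000]
S = R + BᵀPB = [1] + [58.5000] = [59.5000]
BᵀPA = [-36.7500 -47.2500]
K = S⁻¹·BᵀPA = [-0.6176 -0.7941]
A−BK = [-1.0735 -0.3088; -3.3529 -0.8824]
AᵀP(A−BK) = [1.5515 0.8162; 0.8162 0.7279]
P' = Q + AᵀP(A−BK) = [11.5515 -1.1838; -1.1838 4.7279]
tr(P') = 16.2794
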